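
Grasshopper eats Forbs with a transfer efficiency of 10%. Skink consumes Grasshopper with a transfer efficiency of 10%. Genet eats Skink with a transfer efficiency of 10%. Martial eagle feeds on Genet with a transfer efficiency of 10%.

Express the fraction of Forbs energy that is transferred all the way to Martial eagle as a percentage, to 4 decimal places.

0.0100%

Product of link efficiencies: 0.1 × 0.1 × 0.1 × 0.1 = 0.0001
As a percentage: 0.0001 × 100 = 0.0100%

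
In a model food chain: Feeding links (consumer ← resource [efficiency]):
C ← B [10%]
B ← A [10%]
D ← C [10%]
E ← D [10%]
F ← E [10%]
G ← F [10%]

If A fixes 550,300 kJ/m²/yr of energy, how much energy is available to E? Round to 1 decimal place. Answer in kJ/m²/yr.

B: 550300 × 0.1 = 55030 kJ/m²/yr
C: 55030 × 0.1 = 5503 kJ/m²/yr
D: 5503 × 0.1 = 550.3 kJ/m²/yr
E: 550.3 × 0.1 = 55.03 kJ/m²/yr

55.0 kJ/m²/yr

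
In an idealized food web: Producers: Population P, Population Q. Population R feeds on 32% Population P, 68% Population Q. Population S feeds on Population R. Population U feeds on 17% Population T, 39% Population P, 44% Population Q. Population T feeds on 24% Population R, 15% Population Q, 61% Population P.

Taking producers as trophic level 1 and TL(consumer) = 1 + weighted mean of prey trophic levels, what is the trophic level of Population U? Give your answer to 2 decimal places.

Population R: 1 + (0.32×1 + 0.68×1) = 2
Population S: 1 + 2 = 3
Population T: 1 + (0.24×2 + 0.15×1 + 0.61×1) = 2.24
Population U: 1 + (0.17×2.24 + 0.39×1 + 0.44×1) = 2.2108

2.21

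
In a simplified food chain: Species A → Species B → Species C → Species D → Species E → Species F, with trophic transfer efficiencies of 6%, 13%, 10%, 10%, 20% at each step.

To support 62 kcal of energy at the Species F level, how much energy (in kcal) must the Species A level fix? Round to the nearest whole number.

Cumulative transfer efficiency: 0.06 × 0.13 × 0.1 × 0.1 × 0.2 = 0.0000156
Species A energy = 62 / 0.0000156 = 3974359 kcal

3974359 kcal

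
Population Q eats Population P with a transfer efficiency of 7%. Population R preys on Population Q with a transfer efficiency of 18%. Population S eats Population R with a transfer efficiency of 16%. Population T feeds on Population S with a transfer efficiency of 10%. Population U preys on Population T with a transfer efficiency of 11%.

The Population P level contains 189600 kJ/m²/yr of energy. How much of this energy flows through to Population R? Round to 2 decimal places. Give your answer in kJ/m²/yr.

Population Q: 189600 × 0.07 = 13272 kJ/m²/yr
Population R: 13272 × 0.18 = 2388.96 kJ/m²/yr

2388.96 kJ/m²/yr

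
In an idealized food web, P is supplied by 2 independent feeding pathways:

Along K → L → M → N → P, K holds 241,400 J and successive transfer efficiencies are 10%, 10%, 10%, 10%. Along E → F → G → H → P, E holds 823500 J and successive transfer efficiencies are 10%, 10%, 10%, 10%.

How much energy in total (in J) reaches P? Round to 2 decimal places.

106.49 J

Via K: 241400 × 0.1 × 0.1 × 0.1 × 0.1 = 24.14 J
Via E: 823500 × 0.1 × 0.1 × 0.1 × 0.1 = 82.35 J
Total at P: 24.14 + 82.35 = 106.49 J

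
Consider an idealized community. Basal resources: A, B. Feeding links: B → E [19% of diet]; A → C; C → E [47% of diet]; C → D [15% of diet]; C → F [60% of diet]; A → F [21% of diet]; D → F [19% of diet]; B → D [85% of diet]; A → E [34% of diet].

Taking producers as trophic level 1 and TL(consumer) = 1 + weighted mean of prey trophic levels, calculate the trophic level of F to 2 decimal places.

C: 1 + 1 = 2
D: 1 + (0.85×1 + 0.15×2) = 2.15
E: 1 + (0.34×1 + 0.47×2 + 0.19×1) = 2.47
F: 1 + (0.19×2.15 + 0.6×2 + 0.21×1) = 2.8185

2.82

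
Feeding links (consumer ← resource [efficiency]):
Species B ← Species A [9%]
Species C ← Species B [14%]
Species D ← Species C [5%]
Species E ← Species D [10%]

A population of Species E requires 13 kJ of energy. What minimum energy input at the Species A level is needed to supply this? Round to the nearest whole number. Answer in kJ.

Cumulative transfer efficiency: 0.09 × 0.14 × 0.05 × 0.1 = 0.000063
Species A energy = 13 / 0.000063 = 206349 kJ

206349 kJ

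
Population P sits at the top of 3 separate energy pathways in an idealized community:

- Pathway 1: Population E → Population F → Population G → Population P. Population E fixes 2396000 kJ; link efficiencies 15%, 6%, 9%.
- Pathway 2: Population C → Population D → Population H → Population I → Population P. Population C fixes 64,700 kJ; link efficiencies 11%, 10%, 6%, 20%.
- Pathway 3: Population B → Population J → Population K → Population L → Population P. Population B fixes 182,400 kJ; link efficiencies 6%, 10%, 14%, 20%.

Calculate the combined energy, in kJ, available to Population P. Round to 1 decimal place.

1979.9 kJ

Pathway 1: 2396000 × 0.15 × 0.06 × 0.09 = 1940.76 kJ
Pathway 2: 64700 × 0.11 × 0.1 × 0.06 × 0.2 = 8.5404 kJ
Pathway 3: 182400 × 0.06 × 0.1 × 0.14 × 0.2 = 30.6432 kJ
Total at Population P: 1940.76 + 8.5404 + 30.6432 = 1979.9436 kJ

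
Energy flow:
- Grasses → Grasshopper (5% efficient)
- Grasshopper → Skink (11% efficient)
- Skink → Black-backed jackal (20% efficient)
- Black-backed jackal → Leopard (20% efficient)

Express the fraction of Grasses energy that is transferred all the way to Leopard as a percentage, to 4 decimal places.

Product of link efficiencies: 0.05 × 0.11 × 0.2 × 0.2 = 0.00022
As a percentage: 0.00022 × 100 = 0.0220%

0.0220%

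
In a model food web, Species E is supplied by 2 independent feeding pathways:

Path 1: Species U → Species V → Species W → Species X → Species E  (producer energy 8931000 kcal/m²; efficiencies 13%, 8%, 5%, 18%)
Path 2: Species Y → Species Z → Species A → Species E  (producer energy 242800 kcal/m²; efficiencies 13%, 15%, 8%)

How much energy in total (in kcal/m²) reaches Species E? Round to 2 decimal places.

1214.71 kcal/m²

Path 1: 8931000 × 0.13 × 0.08 × 0.05 × 0.18 = 835.9416 kcal/m²
Path 2: 242800 × 0.13 × 0.15 × 0.08 = 378.768 kcal/m²
Total at Species E: 835.9416 + 378.768 = 1214.7096 kcal/m²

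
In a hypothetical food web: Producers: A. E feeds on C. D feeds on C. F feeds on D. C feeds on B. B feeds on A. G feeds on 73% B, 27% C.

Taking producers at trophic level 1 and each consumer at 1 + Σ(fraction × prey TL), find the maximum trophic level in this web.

5

B: 1 + 1 = 2
C: 1 + 2 = 3
D: 1 + 3 = 4
E: 1 + 3 = 4
F: 1 + 4 = 5
G: 1 + (0.73×2 + 0.27×3) = 3.27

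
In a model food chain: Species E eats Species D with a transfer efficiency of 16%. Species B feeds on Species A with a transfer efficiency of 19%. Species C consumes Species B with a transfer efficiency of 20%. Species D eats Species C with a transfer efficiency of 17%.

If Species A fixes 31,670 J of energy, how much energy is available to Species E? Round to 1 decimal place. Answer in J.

32.7 J

Species B: 31670 × 0.19 = 6017.3 J
Species C: 6017.3 × 0.2 = 1203.46 J
Species D: 1203.46 × 0.17 = 204.5882 J
Species E: 204.5882 × 0.16 = 32.734112 J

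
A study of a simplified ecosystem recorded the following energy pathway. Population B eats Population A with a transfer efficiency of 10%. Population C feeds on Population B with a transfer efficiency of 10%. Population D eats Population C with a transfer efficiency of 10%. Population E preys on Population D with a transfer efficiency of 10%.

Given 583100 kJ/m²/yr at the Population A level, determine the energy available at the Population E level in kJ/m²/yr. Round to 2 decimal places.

Population B: 583100 × 0.1 = 58310 kJ/m²/yr
Population C: 58310 × 0.1 = 5831 kJ/m²/yr
Population D: 5831 × 0.1 = 583.1 kJ/m²/yr
Population E: 583.1 × 0.1 = 58.31 kJ/m²/yr

58.31 kJ/m²/yr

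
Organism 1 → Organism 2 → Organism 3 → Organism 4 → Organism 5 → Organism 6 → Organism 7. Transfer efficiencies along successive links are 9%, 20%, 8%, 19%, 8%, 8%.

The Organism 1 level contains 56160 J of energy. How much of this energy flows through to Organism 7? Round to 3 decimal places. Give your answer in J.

0.098 J

Organism 2: 56160 × 0.09 = 5054.4 J
Organism 3: 5054.4 × 0.2 = 1010.88 J
Organism 4: 1010.88 × 0.08 = 80.8704 J
Organism 5: 80.8704 × 0.19 = 15.365376 J
Organism 6: 15.365376 × 0.08 = 1.22923008 J
Organism 7: 1.22923008 × 0.08 = 0.0983384064 J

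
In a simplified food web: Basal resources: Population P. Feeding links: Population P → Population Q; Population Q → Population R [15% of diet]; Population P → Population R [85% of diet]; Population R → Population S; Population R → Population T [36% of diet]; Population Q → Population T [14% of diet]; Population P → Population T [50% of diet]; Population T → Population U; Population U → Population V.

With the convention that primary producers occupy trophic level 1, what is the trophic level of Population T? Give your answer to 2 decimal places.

2.55

Population Q: 1 + 1 = 2
Population R: 1 + (0.15×2 + 0.85×1) = 2.15
Population S: 1 + 2.15 = 3.15
Population T: 1 + (0.36×2.15 + 0.14×2 + 0.5×1) = 2.554
Population U: 1 + 2.554 = 3.554
Population V: 1 + 3.554 = 4.554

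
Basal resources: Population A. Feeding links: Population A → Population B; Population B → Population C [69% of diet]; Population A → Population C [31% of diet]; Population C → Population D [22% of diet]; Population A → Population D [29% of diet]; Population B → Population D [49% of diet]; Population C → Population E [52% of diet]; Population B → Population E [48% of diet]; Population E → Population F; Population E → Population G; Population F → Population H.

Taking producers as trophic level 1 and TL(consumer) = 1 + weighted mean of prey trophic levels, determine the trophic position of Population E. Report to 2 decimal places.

Population B: 1 + 1 = 2
Population C: 1 + (0.69×2 + 0.31×1) = 2.69
Population D: 1 + (0.22×2.69 + 0.29×1 + 0.49×2) = 2.8618
Population E: 1 + (0.52×2.69 + 0.48×2) = 3.3588
Population F: 1 + 3.3588 = 4.3588
Population G: 1 + 3.3588 = 4.3588
Population H: 1 + 4.3588 = 5.3588

3.36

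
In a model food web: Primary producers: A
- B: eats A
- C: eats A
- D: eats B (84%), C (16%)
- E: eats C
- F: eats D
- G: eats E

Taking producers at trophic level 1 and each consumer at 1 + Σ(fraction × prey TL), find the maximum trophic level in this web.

B: 1 + 1 = 2
C: 1 + 1 = 2
D: 1 + (0.84×2 + 0.16×2) = 3
E: 1 + 2 = 3
F: 1 + 3 = 4
G: 1 + 3 = 4

4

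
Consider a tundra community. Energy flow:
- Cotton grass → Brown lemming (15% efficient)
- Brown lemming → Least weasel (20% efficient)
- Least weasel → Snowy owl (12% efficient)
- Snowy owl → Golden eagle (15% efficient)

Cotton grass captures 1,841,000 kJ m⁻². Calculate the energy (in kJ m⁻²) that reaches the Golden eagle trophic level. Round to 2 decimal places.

Brown lemming: 1841000 × 0.15 = 276150 kJ m⁻²
Least weasel: 276150 × 0.2 = 55230 kJ m⁻²
Snowy owl: 55230 × 0.12 = 6627.6 kJ m⁻²
Golden eagle: 6627.6 × 0.15 = 994.14 kJ m⁻²

994.14 kJ m⁻²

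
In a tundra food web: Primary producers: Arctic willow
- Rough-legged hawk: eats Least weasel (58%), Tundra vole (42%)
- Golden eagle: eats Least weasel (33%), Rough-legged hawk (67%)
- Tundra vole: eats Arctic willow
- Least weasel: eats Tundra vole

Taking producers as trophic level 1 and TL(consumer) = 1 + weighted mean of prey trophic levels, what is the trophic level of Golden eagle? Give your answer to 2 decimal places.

4.39

Tundra vole: 1 + 1 = 2
Least weasel: 1 + 2 = 3
Rough-legged hawk: 1 + (0.58×3 + 0.42×2) = 3.58
Golden eagle: 1 + (0.33×3 + 0.67×3.58) = 4.3886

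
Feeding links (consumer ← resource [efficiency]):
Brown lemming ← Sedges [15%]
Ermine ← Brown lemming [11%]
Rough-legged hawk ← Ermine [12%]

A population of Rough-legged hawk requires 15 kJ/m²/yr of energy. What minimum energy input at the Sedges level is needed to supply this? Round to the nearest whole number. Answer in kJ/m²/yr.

7576 kJ/m²/yr

Cumulative transfer efficiency: 0.15 × 0.11 × 0.12 = 0.00198
Sedges energy = 15 / 0.00198 = 7576 kJ/m²/yr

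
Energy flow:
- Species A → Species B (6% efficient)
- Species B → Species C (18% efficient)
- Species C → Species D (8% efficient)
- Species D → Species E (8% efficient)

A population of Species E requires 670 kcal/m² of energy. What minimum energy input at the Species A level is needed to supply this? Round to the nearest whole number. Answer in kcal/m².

Cumulative transfer efficiency: 0.06 × 0.18 × 0.08 × 0.08 = 0.00006912
Species A energy = 670 / 0.00006912 = 9693287 kcal/m²

9693287 kcal/m²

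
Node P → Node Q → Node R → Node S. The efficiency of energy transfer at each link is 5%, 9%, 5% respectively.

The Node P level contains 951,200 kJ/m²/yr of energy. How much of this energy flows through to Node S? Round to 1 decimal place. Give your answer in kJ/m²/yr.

Node Q: 951200 × 0.05 = 47560 kJ/m²/yr
Node R: 47560 × 0.09 = 4280.4 kJ/m²/yr
Node S: 4280.4 × 0.05 = 214.02 kJ/m²/yr

214.0 kJ/m²/yr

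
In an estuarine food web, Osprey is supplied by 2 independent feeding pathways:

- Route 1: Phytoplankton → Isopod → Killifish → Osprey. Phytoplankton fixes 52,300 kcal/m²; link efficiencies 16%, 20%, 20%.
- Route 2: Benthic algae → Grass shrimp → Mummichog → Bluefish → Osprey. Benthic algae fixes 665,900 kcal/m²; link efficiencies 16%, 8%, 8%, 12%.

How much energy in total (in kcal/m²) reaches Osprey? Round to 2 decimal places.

416.55 kcal/m²

Route 1: 52300 × 0.16 × 0.2 × 0.2 = 334.72 kcal/m²
Route 2: 665900 × 0.16 × 0.08 × 0.08 × 0.12 = 81.825792 kcal/m²
Total at Osprey: 334.72 + 81.825792 = 416.545792 kcal/m²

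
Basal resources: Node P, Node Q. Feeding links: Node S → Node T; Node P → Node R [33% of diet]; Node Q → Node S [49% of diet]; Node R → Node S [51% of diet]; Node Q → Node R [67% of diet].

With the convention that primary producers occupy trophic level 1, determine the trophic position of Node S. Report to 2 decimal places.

2.51

Node R: 1 + (0.33×1 + 0.67×1) = 2
Node S: 1 + (0.51×2 + 0.49×1) = 2.51
Node T: 1 + 2.51 = 3.51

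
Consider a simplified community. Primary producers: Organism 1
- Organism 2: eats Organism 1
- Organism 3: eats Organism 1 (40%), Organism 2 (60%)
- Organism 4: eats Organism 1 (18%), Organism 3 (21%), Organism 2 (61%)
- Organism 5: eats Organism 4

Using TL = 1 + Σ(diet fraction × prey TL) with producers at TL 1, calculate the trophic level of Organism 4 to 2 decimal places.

2.95

Organism 2: 1 + 1 = 2
Organism 3: 1 + (0.4×1 + 0.6×2) = 2.6
Organism 4: 1 + (0.18×1 + 0.21×2.6 + 0.61×2) = 2.946
Organism 5: 1 + 2.946 = 3.946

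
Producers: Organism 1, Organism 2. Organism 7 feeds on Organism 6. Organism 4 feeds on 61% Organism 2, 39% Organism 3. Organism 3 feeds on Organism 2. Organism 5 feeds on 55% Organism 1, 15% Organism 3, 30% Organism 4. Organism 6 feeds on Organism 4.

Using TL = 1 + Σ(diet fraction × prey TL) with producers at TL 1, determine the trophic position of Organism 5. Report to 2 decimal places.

2.57

Organism 3: 1 + 1 = 2
Organism 4: 1 + (0.61×1 + 0.39×2) = 2.39
Organism 5: 1 + (0.55×1 + 0.15×2 + 0.3×2.39) = 2.567
Organism 6: 1 + 2.39 = 3.39
Organism 7: 1 + 3.39 = 4.39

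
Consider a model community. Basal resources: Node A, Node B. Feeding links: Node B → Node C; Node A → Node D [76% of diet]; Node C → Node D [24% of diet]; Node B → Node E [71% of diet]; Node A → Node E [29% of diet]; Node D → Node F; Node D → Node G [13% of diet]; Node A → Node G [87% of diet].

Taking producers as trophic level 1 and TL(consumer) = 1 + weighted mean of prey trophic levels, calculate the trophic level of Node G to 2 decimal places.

2.16

Node C: 1 + 1 = 2
Node D: 1 + (0.76×1 + 0.24×2) = 2.24
Node E: 1 + (0.71×1 + 0.29×1) = 2
Node F: 1 + 2.24 = 3.24
Node G: 1 + (0.13×2.24 + 0.87×1) = 2.1612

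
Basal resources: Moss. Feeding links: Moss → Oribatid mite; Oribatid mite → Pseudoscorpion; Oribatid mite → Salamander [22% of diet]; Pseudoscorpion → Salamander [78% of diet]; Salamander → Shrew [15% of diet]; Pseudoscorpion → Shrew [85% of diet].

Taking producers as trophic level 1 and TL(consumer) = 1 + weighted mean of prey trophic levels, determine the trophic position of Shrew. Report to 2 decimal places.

Oribatid mite: 1 + 1 = 2
Pseudoscorpion: 1 + 2 = 3
Salamander: 1 + (0.22×2 + 0.78×3) = 3.78
Shrew: 1 + (0.15×3.78 + 0.85×3) = 4.117

4.12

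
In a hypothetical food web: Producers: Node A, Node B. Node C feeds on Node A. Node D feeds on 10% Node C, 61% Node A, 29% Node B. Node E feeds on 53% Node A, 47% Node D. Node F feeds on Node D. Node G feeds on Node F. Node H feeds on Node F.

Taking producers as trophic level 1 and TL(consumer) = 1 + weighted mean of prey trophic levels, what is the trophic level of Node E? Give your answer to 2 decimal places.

2.52

Node C: 1 + 1 = 2
Node D: 1 + (0.1×2 + 0.61×1 + 0.29×1) = 2.1
Node E: 1 + (0.53×1 + 0.47×2.1) = 2.517
Node F: 1 + 2.1 = 3.1
Node G: 1 + 3.1 = 4.1
Node H: 1 + 3.1 = 4.1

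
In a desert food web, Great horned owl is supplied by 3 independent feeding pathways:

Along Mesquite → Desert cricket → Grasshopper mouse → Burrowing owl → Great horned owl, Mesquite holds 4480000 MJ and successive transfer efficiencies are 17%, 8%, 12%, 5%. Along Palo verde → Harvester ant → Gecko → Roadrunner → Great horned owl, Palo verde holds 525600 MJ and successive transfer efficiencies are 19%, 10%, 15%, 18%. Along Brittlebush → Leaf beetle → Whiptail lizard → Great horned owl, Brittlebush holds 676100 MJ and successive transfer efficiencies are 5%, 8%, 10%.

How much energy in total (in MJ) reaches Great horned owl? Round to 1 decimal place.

Via Mesquite: 4480000 × 0.17 × 0.08 × 0.12 × 0.05 = 365.568 MJ
Via Palo verde: 525600 × 0.19 × 0.1 × 0.15 × 0.18 = 269.6328 MJ
Via Brittlebush: 676100 × 0.05 × 0.08 × 0.1 = 270.44 MJ
Total at Great horned owl: 365.568 + 269.6328 + 270.44 = 905.6408 MJ

905.6 MJ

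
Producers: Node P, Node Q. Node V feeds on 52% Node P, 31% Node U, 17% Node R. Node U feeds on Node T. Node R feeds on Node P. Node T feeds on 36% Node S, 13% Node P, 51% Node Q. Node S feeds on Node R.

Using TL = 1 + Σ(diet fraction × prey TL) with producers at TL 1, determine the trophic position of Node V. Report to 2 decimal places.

3.01

Node R: 1 + 1 = 2
Node S: 1 + 2 = 3
Node T: 1 + (0.36×3 + 0.13×1 + 0.51×1) = 2.72
Node U: 1 + 2.72 = 3.72
Node V: 1 + (0.52×1 + 0.31×3.72 + 0.17×2) = 3.0132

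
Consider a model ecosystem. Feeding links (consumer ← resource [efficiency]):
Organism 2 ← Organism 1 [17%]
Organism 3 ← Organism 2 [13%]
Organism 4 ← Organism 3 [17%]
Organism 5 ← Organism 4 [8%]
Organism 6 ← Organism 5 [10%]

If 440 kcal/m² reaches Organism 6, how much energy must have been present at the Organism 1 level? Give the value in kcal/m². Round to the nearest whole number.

Cumulative transfer efficiency: 0.17 × 0.13 × 0.17 × 0.08 × 0.1 = 0.000030056
Organism 1 energy = 440 / 0.000030056 = 14639340 kcal/m²

14639340 kcal/m²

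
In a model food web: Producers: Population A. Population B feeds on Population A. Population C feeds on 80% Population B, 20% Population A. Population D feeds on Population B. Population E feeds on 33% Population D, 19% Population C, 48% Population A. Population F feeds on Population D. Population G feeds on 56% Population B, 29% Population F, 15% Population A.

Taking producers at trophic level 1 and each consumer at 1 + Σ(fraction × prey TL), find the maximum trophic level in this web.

Population B: 1 + 1 = 2
Population C: 1 + (0.8×2 + 0.2×1) = 2.8
Population D: 1 + 2 = 3
Population E: 1 + (0.33×3 + 0.19×2.8 + 0.48×1) = 3.002
Population F: 1 + 3 = 4
Population G: 1 + (0.56×2 + 0.29×4 + 0.15×1) = 3.43

4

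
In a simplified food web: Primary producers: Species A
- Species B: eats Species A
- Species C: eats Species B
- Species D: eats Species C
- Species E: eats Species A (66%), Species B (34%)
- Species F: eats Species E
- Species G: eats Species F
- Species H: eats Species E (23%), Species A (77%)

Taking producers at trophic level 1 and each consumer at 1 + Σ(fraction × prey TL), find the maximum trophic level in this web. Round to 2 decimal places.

4.34

Species B: 1 + 1 = 2
Species C: 1 + 2 = 3
Species D: 1 + 3 = 4
Species E: 1 + (0.66×1 + 0.34×2) = 2.34
Species F: 1 + 2.34 = 3.34
Species G: 1 + 3.34 = 4.34
Species H: 1 + (0.23×2.34 + 0.77×1) = 2.3082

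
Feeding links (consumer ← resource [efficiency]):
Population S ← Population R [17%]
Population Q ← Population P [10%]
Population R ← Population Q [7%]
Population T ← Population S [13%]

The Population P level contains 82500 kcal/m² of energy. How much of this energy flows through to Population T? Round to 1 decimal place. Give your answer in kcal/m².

Population Q: 82500 × 0.1 = 8250 kcal/m²
Population R: 8250 × 0.07 = 577.5 kcal/m²
Population S: 577.5 × 0.17 = 98.175 kcal/m²
Population T: 98.175 × 0.13 = 12.76275 kcal/m²

12.8 kcal/m²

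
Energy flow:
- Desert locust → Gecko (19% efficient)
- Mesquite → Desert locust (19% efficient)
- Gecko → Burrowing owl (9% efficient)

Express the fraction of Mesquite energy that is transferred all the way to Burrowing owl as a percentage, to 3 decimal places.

0.325%

Product of link efficiencies: 0.19 × 0.19 × 0.09 = 0.003249
As a percentage: 0.003249 × 100 = 0.325%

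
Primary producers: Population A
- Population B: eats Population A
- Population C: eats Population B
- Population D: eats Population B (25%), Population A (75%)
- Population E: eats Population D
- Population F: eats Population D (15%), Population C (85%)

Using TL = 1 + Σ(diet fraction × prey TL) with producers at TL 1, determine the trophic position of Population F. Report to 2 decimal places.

3.89

Population B: 1 + 1 = 2
Population C: 1 + 2 = 3
Population D: 1 + (0.25×2 + 0.75×1) = 2.25
Population E: 1 + 2.25 = 3.25
Population F: 1 + (0.15×2.25 + 0.85×3) = 3.8875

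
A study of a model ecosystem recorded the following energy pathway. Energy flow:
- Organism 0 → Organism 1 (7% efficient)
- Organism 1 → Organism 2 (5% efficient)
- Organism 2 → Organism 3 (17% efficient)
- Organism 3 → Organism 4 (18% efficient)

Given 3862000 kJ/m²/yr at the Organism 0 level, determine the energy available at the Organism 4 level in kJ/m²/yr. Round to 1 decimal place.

413.6 kJ/m²/yr

Organism 1: 3862000 × 0.07 = 270340 kJ/m²/yr
Organism 2: 270340 × 0.05 = 13517 kJ/m²/yr
Organism 3: 13517 × 0.17 = 2297.89 kJ/m²/yr
Organism 4: 2297.89 × 0.18 = 413.6202 kJ/m²/yr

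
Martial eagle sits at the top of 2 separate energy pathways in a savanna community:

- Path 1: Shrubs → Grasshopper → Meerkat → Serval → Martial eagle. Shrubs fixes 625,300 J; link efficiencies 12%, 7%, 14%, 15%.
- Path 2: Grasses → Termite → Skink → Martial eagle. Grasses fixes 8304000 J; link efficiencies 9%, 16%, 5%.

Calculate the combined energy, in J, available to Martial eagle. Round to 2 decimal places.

6089.18 J

Path 1: 625300 × 0.12 × 0.07 × 0.14 × 0.15 = 110.30292 J
Path 2: 8304000 × 0.09 × 0.16 × 0.05 = 5978.88 J
Total at Martial eagle: 110.30292 + 5978.88 = 6089.18292 J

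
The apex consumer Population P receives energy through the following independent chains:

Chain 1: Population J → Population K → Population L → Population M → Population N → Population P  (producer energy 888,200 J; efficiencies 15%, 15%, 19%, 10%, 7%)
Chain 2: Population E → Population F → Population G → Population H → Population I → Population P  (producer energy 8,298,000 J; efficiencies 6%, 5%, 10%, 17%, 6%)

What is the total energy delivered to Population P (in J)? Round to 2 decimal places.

Chain 1: 888200 × 0.15 × 0.15 × 0.19 × 0.1 × 0.07 = 26.579385 J
Chain 2: 8298000 × 0.06 × 0.05 × 0.1 × 0.17 × 0.06 = 25.39188 J
Total at Population P: 26.579385 + 25.39188 = 51.971265 J

51.97 J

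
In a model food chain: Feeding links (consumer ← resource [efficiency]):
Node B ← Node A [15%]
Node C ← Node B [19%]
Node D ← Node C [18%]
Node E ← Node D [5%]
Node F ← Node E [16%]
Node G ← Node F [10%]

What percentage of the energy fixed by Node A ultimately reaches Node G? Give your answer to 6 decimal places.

0.000410%

Product of link efficiencies: 0.15 × 0.19 × 0.18 × 0.05 × 0.16 × 0.1 = 0.000004104
As a percentage: 0.000004104 × 100 = 0.000410%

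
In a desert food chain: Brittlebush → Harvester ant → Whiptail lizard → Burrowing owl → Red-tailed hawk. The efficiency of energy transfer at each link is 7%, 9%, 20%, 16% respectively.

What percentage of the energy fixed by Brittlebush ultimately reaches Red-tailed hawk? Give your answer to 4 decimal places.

Product of link efficiencies: 0.07 × 0.09 × 0.2 × 0.16 = 0.0002016
As a percentage: 0.0002016 × 100 = 0.0202%

0.0202%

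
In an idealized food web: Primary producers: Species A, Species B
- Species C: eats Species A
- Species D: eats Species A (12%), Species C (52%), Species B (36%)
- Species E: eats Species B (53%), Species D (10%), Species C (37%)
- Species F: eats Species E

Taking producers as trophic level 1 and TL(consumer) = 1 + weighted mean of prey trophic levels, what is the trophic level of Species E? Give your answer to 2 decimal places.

Species C: 1 + 1 = 2
Species D: 1 + (0.12×1 + 0.52×2 + 0.36×1) = 2.52
Species E: 1 + (0.53×1 + 0.1×2.52 + 0.37×2) = 2.522
Species F: 1 + 2.522 = 3.522

2.52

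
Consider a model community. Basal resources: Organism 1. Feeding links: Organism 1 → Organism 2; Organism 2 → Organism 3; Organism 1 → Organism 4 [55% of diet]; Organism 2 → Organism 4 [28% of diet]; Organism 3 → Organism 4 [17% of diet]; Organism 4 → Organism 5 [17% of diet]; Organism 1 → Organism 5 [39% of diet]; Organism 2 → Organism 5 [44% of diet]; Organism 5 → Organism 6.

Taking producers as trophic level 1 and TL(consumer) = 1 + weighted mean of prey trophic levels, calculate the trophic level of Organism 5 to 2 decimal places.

2.72

Organism 2: 1 + 1 = 2
Organism 3: 1 + 2 = 3
Organism 4: 1 + (0.55×1 + 0.28×2 + 0.17×3) = 2.62
Organism 5: 1 + (0.17×2.62 + 0.39×1 + 0.44×2) = 2.7154
Organism 6: 1 + 2.7154 = 3.7154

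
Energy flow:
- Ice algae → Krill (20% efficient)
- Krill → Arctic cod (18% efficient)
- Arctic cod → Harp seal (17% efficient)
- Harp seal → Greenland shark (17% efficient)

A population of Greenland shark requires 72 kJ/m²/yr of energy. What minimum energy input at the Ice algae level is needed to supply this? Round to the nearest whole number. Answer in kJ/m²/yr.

69204 kJ/m²/yr

Cumulative transfer efficiency: 0.2 × 0.18 × 0.17 × 0.17 = 0.0010404
Ice algae energy = 72 / 0.0010404 = 69204 kJ/m²/yr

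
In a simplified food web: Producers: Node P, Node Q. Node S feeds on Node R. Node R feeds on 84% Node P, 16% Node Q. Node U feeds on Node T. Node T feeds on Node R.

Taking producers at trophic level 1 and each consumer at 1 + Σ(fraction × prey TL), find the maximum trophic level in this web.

4

Node R: 1 + (0.84×1 + 0.16×1) = 2
Node S: 1 + 2 = 3
Node T: 1 + 2 = 3
Node U: 1 + 3 = 4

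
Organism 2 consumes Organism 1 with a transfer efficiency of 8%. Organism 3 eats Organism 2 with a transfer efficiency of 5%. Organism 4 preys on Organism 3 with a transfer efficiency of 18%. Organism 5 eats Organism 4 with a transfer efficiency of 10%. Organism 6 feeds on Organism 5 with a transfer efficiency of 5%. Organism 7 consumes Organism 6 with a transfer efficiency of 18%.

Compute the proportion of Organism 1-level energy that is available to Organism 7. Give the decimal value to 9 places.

0.000000648

Product of link efficiencies: 0.08 × 0.05 × 0.18 × 0.1 × 0.05 × 0.18 = 0.000000648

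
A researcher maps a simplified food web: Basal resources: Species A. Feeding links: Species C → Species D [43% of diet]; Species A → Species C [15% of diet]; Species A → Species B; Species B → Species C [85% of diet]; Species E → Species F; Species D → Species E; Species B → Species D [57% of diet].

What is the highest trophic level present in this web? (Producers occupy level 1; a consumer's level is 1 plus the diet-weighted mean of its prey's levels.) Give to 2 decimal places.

Species B: 1 + 1 = 2
Species C: 1 + (0.15×1 + 0.85×2) = 2.85
Species D: 1 + (0.57×2 + 0.43×2.85) = 3.3655
Species E: 1 + 3.3655 = 4.3655
Species F: 1 + 4.3655 = 5.3655

5.37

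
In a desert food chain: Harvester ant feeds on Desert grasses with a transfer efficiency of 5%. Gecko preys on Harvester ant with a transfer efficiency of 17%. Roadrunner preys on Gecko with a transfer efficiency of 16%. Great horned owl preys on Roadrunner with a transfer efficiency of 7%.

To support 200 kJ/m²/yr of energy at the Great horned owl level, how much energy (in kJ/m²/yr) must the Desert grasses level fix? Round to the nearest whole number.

Cumulative transfer efficiency: 0.05 × 0.17 × 0.16 × 0.07 = 0.0000952
Desert grasses energy = 200 / 0.0000952 = 2100840 kJ/m²/yr

2100840 kJ/m²/yr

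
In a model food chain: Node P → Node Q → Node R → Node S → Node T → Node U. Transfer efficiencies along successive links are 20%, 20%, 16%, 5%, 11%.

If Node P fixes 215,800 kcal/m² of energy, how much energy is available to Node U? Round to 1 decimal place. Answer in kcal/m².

Node Q: 215800 × 0.2 = 43160 kcal/m²
Node R: 43160 × 0.2 = 8632 kcal/m²
Node S: 8632 × 0.16 = 1381.12 kcal/m²
Node T: 1381.12 × 0.05 = 69.056 kcal/m²
Node U: 69.056 × 0.11 = 7.59616 kcal/m²

7.6 kcal/m²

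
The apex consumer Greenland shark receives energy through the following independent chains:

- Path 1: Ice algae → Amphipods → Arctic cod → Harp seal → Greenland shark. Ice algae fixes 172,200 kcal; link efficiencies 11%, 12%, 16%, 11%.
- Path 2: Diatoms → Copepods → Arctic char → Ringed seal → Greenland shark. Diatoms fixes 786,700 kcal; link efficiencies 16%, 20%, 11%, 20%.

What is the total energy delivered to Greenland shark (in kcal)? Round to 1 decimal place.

Path 1: 172200 × 0.11 × 0.12 × 0.16 × 0.11 = 40.005504 kcal
Path 2: 786700 × 0.16 × 0.2 × 0.11 × 0.2 = 553.8368 kcal
Total at Greenland shark: 40.005504 + 553.8368 = 593.842304 kcal

593.8 kcal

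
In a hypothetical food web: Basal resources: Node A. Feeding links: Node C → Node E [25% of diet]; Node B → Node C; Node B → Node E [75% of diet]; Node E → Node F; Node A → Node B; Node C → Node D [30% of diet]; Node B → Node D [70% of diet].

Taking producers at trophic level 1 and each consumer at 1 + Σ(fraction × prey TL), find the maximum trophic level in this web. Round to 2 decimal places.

4.25

Node B: 1 + 1 = 2
Node C: 1 + 2 = 3
Node D: 1 + (0.3×3 + 0.7×2) = 3.3
Node E: 1 + (0.25×3 + 0.75×2) = 3.25
Node F: 1 + 3.25 = 4.25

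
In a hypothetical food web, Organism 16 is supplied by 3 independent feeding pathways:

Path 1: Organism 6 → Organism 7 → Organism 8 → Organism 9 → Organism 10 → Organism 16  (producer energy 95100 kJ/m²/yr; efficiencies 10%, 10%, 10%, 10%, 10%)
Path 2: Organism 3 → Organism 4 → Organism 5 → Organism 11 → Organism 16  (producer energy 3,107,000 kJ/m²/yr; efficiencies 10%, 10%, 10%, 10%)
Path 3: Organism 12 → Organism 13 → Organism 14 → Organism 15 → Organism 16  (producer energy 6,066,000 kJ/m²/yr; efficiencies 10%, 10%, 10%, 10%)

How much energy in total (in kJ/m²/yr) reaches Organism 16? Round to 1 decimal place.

918.3 kJ/m²/yr

Path 1: 95100 × 0.1 × 0.1 × 0.1 × 0.1 × 0.1 = 0.951 kJ/m²/yr
Path 2: 3107000 × 0.1 × 0.1 × 0.1 × 0.1 = 310.7 kJ/m²/yr
Path 3: 6066000 × 0.1 × 0.1 × 0.1 × 0.1 = 606.6 kJ/m²/yr
Total at Organism 16: 0.951 + 310.7 + 606.6 = 918.251 kJ/m²/yr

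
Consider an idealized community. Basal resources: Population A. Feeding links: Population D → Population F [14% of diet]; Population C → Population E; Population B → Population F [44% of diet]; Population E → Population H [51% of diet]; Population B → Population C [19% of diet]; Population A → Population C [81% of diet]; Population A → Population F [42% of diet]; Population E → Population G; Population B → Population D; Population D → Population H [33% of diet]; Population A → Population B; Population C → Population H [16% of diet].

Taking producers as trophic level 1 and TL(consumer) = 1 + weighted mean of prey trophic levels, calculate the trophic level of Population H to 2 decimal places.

3.97

Population B: 1 + 1 = 2
Population C: 1 + (0.19×2 + 0.81×1) = 2.19
Population D: 1 + 2 = 3
Population E: 1 + 2.19 = 3.19
Population F: 1 + (0.42×1 + 0.44×2 + 0.14×3) = 2.72
Population G: 1 + 3.19 = 4.19
Population H: 1 + (0.16×2.19 + 0.33×3 + 0.51×3.19) = 3.9673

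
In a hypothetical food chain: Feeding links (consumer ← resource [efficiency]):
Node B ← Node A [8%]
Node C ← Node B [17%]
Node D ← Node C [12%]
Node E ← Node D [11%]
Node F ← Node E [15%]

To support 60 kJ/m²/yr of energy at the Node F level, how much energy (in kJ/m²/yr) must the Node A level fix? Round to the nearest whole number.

2228164 kJ/m²/yr

Cumulative transfer efficiency: 0.08 × 0.17 × 0.12 × 0.11 × 0.15 = 0.000026928
Node A energy = 60 / 0.000026928 = 2228164 kJ/m²/yr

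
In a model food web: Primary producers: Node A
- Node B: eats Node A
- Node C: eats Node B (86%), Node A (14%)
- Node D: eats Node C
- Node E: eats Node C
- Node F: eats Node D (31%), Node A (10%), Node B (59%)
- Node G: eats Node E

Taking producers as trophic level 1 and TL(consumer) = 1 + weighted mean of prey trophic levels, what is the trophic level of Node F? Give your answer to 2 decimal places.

3.48

Node B: 1 + 1 = 2
Node C: 1 + (0.86×2 + 0.14×1) = 2.86
Node D: 1 + 2.86 = 3.86
Node E: 1 + 2.86 = 3.86
Node F: 1 + (0.31×3.86 + 0.1×1 + 0.59×2) = 3.4766
Node G: 1 + 3.86 = 4.86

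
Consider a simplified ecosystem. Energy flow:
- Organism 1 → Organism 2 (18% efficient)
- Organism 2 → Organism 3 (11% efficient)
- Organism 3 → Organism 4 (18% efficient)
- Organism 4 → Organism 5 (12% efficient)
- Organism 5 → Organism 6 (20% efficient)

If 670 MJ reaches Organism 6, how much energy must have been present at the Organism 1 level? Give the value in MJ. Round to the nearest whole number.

Cumulative transfer efficiency: 0.18 × 0.11 × 0.18 × 0.12 × 0.2 = 0.000085536
Organism 1 energy = 670 / 0.000085536 = 7832959 MJ

7832959 MJ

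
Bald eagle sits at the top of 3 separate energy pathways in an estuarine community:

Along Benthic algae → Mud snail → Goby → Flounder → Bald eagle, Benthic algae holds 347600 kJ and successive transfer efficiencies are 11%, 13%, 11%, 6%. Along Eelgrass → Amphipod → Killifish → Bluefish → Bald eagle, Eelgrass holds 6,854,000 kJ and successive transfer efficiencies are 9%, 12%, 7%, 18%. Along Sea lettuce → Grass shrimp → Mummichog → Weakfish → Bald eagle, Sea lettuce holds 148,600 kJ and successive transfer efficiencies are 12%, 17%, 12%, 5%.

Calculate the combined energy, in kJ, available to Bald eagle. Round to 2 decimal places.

983.69 kJ

Via Benthic algae: 347600 × 0.11 × 0.13 × 0.11 × 0.06 = 32.806488 kJ
Via Eelgrass: 6854000 × 0.09 × 0.12 × 0.07 × 0.18 = 932.69232 kJ
Via Sea lettuce: 148600 × 0.12 × 0.17 × 0.12 × 0.05 = 18.18864 kJ
Total at Bald eagle: 32.806488 + 932.69232 + 18.18864 = 983.687448 kJ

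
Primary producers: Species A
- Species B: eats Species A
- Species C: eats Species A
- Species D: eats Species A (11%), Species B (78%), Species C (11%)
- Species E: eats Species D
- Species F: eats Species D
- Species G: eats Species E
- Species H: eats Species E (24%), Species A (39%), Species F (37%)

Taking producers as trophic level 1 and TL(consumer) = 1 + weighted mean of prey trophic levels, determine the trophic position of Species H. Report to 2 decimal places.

Species B: 1 + 1 = 2
Species C: 1 + 1 = 2
Species D: 1 + (0.11×1 + 0.78×2 + 0.11×2) = 2.89
Species E: 1 + 2.89 = 3.89
Species F: 1 + 2.89 = 3.89
Species G: 1 + 3.89 = 4.89
Species H: 1 + (0.24×3.89 + 0.39×1 + 0.37×3.89) = 3.7629

3.76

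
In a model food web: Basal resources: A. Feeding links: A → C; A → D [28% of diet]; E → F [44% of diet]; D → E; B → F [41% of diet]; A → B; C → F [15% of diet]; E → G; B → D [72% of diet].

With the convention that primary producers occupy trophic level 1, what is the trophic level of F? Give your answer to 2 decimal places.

3.76

B: 1 + 1 = 2
C: 1 + 1 = 2
D: 1 + (0.72×2 + 0.28×1) = 2.72
E: 1 + 2.72 = 3.72
F: 1 + (0.15×2 + 0.44×3.72 + 0.41×2) = 3.7568
G: 1 + 3.72 = 4.72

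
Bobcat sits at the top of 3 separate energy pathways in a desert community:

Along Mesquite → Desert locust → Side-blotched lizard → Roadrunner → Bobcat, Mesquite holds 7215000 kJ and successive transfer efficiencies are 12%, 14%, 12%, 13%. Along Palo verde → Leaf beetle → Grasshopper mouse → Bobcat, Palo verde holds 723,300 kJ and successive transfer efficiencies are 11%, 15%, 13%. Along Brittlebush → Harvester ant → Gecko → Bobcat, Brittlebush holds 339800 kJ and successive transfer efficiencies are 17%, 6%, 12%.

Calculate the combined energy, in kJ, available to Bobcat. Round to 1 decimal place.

Via Mesquite: 7215000 × 0.12 × 0.14 × 0.12 × 0.13 = 1890.9072 kJ
Via Palo verde: 723300 × 0.11 × 0.15 × 0.13 = 1551.4785 kJ
Via Brittlebush: 339800 × 0.17 × 0.06 × 0.12 = 415.9152 kJ
Total at Bobcat: 1890.9072 + 1551.4785 + 415.9152 = 3858.3009 kJ

3858.3 kJ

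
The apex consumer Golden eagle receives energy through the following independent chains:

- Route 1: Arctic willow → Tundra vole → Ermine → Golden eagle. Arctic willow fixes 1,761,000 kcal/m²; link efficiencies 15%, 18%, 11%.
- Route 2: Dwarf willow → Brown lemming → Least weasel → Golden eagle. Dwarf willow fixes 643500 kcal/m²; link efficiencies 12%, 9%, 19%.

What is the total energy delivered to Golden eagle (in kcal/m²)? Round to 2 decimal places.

Route 1: 1761000 × 0.15 × 0.18 × 0.11 = 5230.17 kcal/m²
Route 2: 643500 × 0.12 × 0.09 × 0.19 = 1320.462 kcal/m²
Total at Golden eagle: 5230.17 + 1320.462 = 6550.632 kcal/m²

6550.63 kcal/m²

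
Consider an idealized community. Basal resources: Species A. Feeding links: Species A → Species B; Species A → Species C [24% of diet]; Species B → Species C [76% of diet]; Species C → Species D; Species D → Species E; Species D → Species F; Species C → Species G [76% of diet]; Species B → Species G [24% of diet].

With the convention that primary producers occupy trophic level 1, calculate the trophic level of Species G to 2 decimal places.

3.58

Species B: 1 + 1 = 2
Species C: 1 + (0.24×1 + 0.76×2) = 2.76
Species D: 1 + 2.76 = 3.76
Species E: 1 + 3.76 = 4.76
Species F: 1 + 3.76 = 4.76
Species G: 1 + (0.76×2.76 + 0.24×2) = 3.5776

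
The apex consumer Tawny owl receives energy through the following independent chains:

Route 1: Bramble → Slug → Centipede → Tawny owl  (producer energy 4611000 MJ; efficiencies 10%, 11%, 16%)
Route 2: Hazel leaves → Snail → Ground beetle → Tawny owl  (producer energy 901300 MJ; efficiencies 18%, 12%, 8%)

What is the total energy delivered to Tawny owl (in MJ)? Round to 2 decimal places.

9672.81 MJ

Route 1: 4611000 × 0.1 × 0.11 × 0.16 = 8115.36 MJ
Route 2: 901300 × 0.18 × 0.12 × 0.08 = 1557.4464 MJ
Total at Tawny owl: 8115.36 + 1557.4464 = 9672.8064 MJ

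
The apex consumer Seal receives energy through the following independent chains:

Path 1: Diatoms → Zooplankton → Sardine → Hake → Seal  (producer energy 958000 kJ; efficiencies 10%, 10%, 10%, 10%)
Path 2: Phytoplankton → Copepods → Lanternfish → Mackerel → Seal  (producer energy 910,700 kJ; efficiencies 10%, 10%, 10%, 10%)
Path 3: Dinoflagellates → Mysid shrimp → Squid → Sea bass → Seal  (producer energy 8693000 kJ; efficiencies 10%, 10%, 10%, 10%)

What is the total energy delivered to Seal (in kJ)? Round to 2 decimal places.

1056.17 kJ

Path 1: 958000 × 0.1 × 0.1 × 0.1 × 0.1 = 95.8 kJ
Path 2: 910700 × 0.1 × 0.1 × 0.1 × 0.1 = 91.07 kJ
Path 3: 8693000 × 0.1 × 0.1 × 0.1 × 0.1 = 869.3 kJ
Total at Seal: 95.8 + 91.07 + 869.3 = 1056.17 kJ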